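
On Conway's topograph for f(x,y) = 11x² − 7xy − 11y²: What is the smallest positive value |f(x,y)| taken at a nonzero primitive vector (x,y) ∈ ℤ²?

descent: ρ → (-11,7,11)  [lands on river]
river: ρ → (11,15,-7)
river: ρ → (-7,13,13)
river: ρ → (13,13,-7)
river: ρ → (-7,15,11)
river: ρ → (11,7,-11)
river: ρ → (-11,15,7)
river: ρ → (7,13,-13)
river: ρ → (-13,13,7)
river: ρ → (7,15,-11)
closes: descent 1, river 10
min |a| on river = 7

7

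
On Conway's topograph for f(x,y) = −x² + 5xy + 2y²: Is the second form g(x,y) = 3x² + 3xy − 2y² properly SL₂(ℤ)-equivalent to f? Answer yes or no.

D₁ = 33, D₂ = 33
river cycle of f (length 4): (2, 3, -3), (-3, 3, 2), (2, 5, -1), (-1, 5, 2)
river cycle of g (length 4): (-2, 5, 1), (1, 5, -2), (-2, 3, 3), (3, 3, -2)
cycles differ ⇒ inequivalent

no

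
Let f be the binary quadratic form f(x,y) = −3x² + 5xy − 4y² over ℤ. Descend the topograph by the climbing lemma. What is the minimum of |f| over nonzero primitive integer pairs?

translate: b→1 (≡-5 mod 6), so (3,-5,4)→(3,1,2)
flip: (3,1,2)→(2,-1,3)
reduced (well bottom): (2,-1,3) with a≤c, −a<b≤a
well minimum |f| = |-2| = 2 (negative-definite)

2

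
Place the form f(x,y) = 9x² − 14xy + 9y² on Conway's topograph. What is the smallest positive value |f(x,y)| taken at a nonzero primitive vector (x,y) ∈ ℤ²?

translate: b→4 (≡-14 mod 18), so (9,-14,9)→(9,4,4)
flip: (9,4,4)→(4,-4,9)
translate: b→4 (≡-4 mod 8), so (4,-4,9)→(4,4,9)
reduced (well bottom): (4,4,9) with a≤c, −a<b≤a
well minimum = a = 4

4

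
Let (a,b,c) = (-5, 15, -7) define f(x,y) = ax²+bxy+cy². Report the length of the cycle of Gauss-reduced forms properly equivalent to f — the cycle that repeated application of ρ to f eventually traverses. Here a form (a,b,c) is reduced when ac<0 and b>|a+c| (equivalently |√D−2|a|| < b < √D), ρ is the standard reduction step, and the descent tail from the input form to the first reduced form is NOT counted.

D = 85, ⌊√D⌋ = 9
descent: ρ → (-7,-1,3)
descent: ρ → (3,7,-3)  [lands on river]
river: ρ → (-3,5,5)
river: ρ → (5,5,-3)
river: ρ → (-3,7,3)
river: ρ → (3,5,-5)
river: ρ → (-5,5,3)
ρ-cycle length = 6 (tail of 2 descent steps not counted)

6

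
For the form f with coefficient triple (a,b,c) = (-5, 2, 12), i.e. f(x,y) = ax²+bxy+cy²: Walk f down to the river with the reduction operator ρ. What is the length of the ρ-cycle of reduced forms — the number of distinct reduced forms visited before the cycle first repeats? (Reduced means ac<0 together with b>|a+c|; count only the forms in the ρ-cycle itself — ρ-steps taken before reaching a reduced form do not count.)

D = 244, ⌊√D⌋ = 15
descent: ρ → (12,-2,-5)
descent: ρ → (-5,12,5)  [lands on river]
river: ρ → (5,8,-9)
river: ρ → (-9,10,4)
river: ρ → (4,14,-3)
river: ρ → (-3,10,12)
river: ρ → (12,14,-1)
river: ρ → (-1,14,12)
river: ρ → (12,10,-3)
river: ρ → (-3,14,4)
river: ρ → (4,10,-9)
river: ρ → (-9,8,5)
river: ρ → (5,12,-5)
river: ρ → (-5,8,9)
river: ρ → (9,10,-4)
river: ρ → (-4,14,3)
river: ρ → (3,10,-12)
river: ρ → (-12,14,1)
river: ρ → (1,14,-12)
river: ρ → (-12,10,3)
river: ρ → (3,14,-4)
river: ρ → (-4,10,9)
river: ρ → (9,8,-5)
ρ-cycle length = 22 (tail of 2 descent steps not counted)

22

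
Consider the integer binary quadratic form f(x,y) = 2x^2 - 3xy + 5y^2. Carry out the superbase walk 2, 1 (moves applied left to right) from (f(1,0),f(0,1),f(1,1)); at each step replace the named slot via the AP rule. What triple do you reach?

start (2,5,4) = (f(1,0),f(0,1),f(1,1))
replace slot 2: 2·(2+4) − 5 = 7 → (2,7,4)
replace slot 1: 2·(7+4) − 2 = 20 → (20,7,4)

20,7,4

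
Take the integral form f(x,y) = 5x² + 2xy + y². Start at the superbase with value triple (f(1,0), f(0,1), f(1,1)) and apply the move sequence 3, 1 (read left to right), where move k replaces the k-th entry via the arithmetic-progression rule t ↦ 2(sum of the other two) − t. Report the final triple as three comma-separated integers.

start (5,1,8) = (f(1,0),f(0,1),f(1,1))
replace slot 3: 2·(5+1) − 8 = 4 → (5,1,4)
replace slot 1: 2·(1+4) − 5 = 5 → (5,1,4)

5,1,4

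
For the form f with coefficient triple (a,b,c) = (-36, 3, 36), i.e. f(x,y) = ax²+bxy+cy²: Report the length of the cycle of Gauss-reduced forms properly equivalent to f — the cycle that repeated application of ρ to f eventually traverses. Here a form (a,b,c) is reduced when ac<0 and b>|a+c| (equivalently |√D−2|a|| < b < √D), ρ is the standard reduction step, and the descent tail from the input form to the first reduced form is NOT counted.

D = 5193, ⌊√D⌋ = 72
river: ρ → (36,69,-3)
river: ρ → (-3,69,36)
river: ρ → (36,3,-36)
river: ρ → (-36,69,3)
river: ρ → (3,69,-36)
river: ρ → (-36,3,36)
ρ-cycle length = 6 (tail of 0 descent steps not counted)

6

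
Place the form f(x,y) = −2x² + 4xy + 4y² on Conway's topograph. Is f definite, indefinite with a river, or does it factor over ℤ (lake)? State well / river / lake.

D = b²−4ac = 4² − 4·(-2)·4 = 48
D > 0 non-square ⇒ indefinite ⇒ periodic river

river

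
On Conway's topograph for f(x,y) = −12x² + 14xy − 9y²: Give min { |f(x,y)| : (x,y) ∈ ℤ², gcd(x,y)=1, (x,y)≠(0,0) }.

translate: b→10 (≡-14 mod 24), so (12,-14,9)→(12,10,7)
flip: (12,10,7)→(7,-10,12)
translate: b→4 (≡-10 mod 14), so (7,-10,12)→(7,4,9)
reduced (well bottom): (7,4,9) with a≤c, −a<b≤a
well minimum |f| = |-7| = 7 (negative-definite)

7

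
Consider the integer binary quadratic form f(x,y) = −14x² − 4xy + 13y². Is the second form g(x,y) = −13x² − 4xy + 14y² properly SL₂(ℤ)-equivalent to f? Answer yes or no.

D₁ = 744, D₂ = 744
river cycle of f (length 10): (13, 4, -14), (-14, 24, 3), (3, 24, -14), (-14, 4, 13), (13, 22, -5), (-5, 18, 21), (21, 24, -2), (-2, 24, 21), (21, 18, -5), (-5, 22, 13)
river cycle of g (length 10): (14, 4, -13), (-13, 22, 5), (5, 18, -21), (-21, 24, 2), (2, 24, -21), (-21, 18, 5), (5, 22, -13), (-13, 4, 14), (14, 24, -3), (-3, 24, 14)
cycles differ ⇒ inequivalent

no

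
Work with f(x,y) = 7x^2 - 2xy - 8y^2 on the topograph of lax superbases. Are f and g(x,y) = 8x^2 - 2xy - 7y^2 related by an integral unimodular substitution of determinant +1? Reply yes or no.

D₁ = 228, D₂ = 228
river cycle of f (length 6): (-8, 2, 7), (7, 12, -3), (-3, 12, 7), (7, 2, -8), (-8, 14, 1), (1, 14, -8)
river cycle of g (length 6): (-7, 2, 8), (8, 14, -1), (-1, 14, 8), (8, 2, -7), (-7, 12, 3), (3, 12, -7)
cycles differ ⇒ inequivalent

no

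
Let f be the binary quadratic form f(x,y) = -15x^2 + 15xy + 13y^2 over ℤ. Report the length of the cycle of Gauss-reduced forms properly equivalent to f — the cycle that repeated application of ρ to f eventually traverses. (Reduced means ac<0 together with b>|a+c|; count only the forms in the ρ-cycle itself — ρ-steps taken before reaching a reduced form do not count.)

D = 1005, ⌊√D⌋ = 31
river: ρ → (13,11,-17)
river: ρ → (-17,23,7)
river: ρ → (7,19,-23)
river: ρ → (-23,27,3)
river: ρ → (3,27,-23)
river: ρ → (-23,19,7)
river: ρ → (7,23,-17)
river: ρ → (-17,11,13)
river: ρ → (13,15,-15)
river: ρ → (-15,15,13)
ρ-cycle length = 10 (tail of 0 descent steps not counted)

10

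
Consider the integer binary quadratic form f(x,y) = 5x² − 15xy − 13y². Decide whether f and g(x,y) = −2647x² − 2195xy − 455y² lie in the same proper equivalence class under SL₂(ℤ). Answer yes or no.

D₁ = 485, D₂ = 485
river cycle of f (length 10): (-13, 15, 5), (5, 15, -13), (-13, 11, 7), (7, 17, -7), (-7, 11, 13), (13, 15, -5), (-5, 15, 13), (13, 11, -7), (-7, 17, 7), (7, 11, -13)
river cycle of g (length 10): (-13, 15, 5), (5, 15, -13), (-13, 11, 7), (7, 17, -7), (-7, 11, 13), (13, 15, -5), (-5, 15, 13), (13, 11, -7), (-7, 17, 7), (7, 11, -13)
cycles coincide ⇒ equivalent

yes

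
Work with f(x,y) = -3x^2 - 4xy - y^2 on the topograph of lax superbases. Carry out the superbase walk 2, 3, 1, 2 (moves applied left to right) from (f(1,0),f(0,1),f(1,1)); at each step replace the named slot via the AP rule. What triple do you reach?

start (-3,-1,-8) = (f(1,0),f(0,1),f(1,1))
replace slot 2: 2·((-3)+(-8)) − (-1) = -21 → (-3,-21,-8)
replace slot 3: 2·((-3)+(-21)) − (-8) = -40 → (-3,-21,-40)
replace slot 1: 2·((-21)+(-40)) − (-3) = -119 → (-119,-21,-40)
replace slot 2: 2·((-119)+(-40)) − (-21) = -297 → (-119,-297,-40)

-119,-297,-40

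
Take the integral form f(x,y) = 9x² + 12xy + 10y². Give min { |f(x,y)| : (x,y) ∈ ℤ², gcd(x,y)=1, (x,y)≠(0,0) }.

translate: b→-6 (≡12 mod 18), so (9,12,10)→(9,-6,7)
flip: (9,-6,7)→(7,6,9)
reduced (well bottom): (7,6,9) with a≤c, −a<b≤a
well minimum = a = 7

7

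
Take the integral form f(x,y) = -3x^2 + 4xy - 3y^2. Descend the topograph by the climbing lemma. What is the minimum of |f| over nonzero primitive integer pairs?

translate: b→2 (≡-4 mod 6), so (3,-4,3)→(3,2,2)
flip: (3,2,2)→(2,-2,3)
translate: b→2 (≡-2 mod 4), so (2,-2,3)→(2,2,3)
reduced (well bottom): (2,2,3) with a≤c, −a<b≤a
well minimum |f| = |-2| = 2 (negative-definite)

2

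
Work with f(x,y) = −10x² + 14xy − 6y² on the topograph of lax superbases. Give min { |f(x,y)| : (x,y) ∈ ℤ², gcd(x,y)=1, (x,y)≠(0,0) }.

translate: b→6 (≡-14 mod 20), so (10,-14,6)→(10,6,2)
flip: (10,6,2)→(2,-6,10)
translate: b→2 (≡-6 mod 4), so (2,-6,10)→(2,2,6)
reduced (well bottom): (2,2,6) with a≤c, −a<b≤a
well minimum |f| = |-2| = 2 (negative-definite)

2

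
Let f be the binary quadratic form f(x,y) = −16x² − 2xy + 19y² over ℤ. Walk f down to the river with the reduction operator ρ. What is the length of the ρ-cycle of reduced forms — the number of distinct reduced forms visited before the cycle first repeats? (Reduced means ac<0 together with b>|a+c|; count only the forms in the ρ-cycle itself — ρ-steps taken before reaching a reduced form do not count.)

D = 1220, ⌊√D⌋ = 34
descent: ρ → (19,2,-16)
descent: ρ → (-16,30,5)  [lands on river]
river: ρ → (5,30,-16)
river: ρ → (-16,34,1)
river: ρ → (1,34,-16)
ρ-cycle length = 4 (tail of 2 descent steps not counted)

4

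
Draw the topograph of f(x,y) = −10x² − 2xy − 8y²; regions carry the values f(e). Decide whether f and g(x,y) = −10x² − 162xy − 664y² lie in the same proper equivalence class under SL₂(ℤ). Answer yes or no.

D₁ = -316, D₂ = -316
f is negative-definite; reduce −f:
−f: flip: (10,2,8)→(8,-2,10)
−f: reduced (well bottom): (8,-2,10) with a≤c, −a<b≤a
flip sign back: reduced form of f is (-8,2,-10)
g is negative-definite; reduce −g:
−g: translate: b→2 (≡162 mod 20), so (10,162,664)→(10,2,8)
−g: flip: (10,2,8)→(8,-2,10)
−g: reduced (well bottom): (8,-2,10) with a≤c, −a<b≤a
flip sign back: reduced form of g is (-8,2,-10)
reduced forms (-8, 2, -10) vs (-8, 2, -10) ⇒ equivalent

yes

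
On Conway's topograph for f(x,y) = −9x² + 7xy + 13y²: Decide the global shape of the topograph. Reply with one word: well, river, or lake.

D = b²−4ac = 7² − 4·(-9)·13 = 517
D > 0 non-square ⇒ indefinite ⇒ periodic river

river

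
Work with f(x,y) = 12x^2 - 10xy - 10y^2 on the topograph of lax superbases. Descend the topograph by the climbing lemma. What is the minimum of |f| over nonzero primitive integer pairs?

descent: ρ → (-10,10,12)  [lands on river]
river: ρ → (12,14,-8)
river: ρ → (-8,18,8)
river: ρ → (8,14,-12)
river: ρ → (-12,10,10)
river: ρ → (10,10,-12)
river: ρ → (-12,14,8)
river: ρ → (8,18,-8)
river: ρ → (-8,14,12)
river: ρ → (12,10,-10)
closes: descent 1, river 10
min |a| on river = 8

8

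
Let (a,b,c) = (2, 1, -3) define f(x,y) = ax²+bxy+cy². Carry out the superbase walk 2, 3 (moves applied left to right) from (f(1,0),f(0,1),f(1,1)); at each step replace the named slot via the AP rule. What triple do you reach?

start (2,-3,0) = (f(1,0),f(0,1),f(1,1))
replace slot 2: 2·(2+0) − (-3) = 7 → (2,7,0)
replace slot 3: 2·(2+7) − 0 = 18 → (2,7,18)

2,7,18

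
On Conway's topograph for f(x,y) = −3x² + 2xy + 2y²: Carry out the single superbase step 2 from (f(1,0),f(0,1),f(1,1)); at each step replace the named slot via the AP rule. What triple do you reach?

start (-3,2,1) = (f(1,0),f(0,1),f(1,1))
replace slot 2: 2·((-3)+1) − 2 = -6 → (-3,-6,1)

-3,-6,1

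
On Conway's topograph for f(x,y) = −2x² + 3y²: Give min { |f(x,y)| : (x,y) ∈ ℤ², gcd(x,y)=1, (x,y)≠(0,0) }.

descent: ρ → (3,0,-2)
descent: ρ → (-2,4,1)  [lands on river]
river: ρ → (1,4,-2)
closes: descent 2, river 2
min |a| on river = 1

1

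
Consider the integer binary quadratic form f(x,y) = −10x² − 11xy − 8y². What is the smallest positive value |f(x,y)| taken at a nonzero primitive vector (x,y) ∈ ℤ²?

translate: b→-9 (≡11 mod 20), so (10,11,8)→(10,-9,7)
flip: (10,-9,7)→(7,9,10)
translate: b→-5 (≡9 mod 14), so (7,9,10)→(7,-5,8)
reduced (well bottom): (7,-5,8) with a≤c, −a<b≤a
well minimum |f| = |-7| = 7 (negative-definite)

7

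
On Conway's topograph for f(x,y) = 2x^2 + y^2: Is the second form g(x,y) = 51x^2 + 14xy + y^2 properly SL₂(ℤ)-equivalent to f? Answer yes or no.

D₁ = -8, D₂ = -8
f: flip: (2,0,1)→(1,0,2)
f: reduced (well bottom): (1,0,2) with a≤c, −a<b≤a
g: flip: (51,14,1)→(1,-14,51)
g: translate: b→0 (≡-14 mod 2), so (1,-14,51)→(1,0,2)
g: reduced (well bottom): (1,0,2) with a≤c, −a<b≤a
reduced forms (1, 0, 2) vs (1, 0, 2) ⇒ equivalent

yes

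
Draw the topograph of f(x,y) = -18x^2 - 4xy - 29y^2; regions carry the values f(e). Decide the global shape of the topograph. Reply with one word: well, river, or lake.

D = b²−4ac = (-4)² − 4·(-18)·(-29) = -2072
D < 0 ⇒ definite ⇒ every region one sign ⇒ single well

well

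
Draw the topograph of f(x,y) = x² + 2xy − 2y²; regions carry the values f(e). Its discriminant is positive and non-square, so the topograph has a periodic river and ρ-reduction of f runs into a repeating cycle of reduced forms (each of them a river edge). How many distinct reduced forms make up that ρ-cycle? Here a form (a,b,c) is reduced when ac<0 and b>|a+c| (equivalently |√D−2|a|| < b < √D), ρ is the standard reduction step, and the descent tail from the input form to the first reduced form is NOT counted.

D = 12, ⌊√D⌋ = 3
river: ρ → (-2,2,1)
river: ρ → (1,2,-2)
ρ-cycle length = 2 (tail of 0 descent steps not counted)

2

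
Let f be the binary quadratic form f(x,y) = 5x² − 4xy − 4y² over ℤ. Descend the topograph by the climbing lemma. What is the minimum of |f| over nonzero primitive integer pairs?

descent: ρ → (-4,4,5)  [lands on river]
river: ρ → (5,6,-3)
river: ρ → (-3,6,5)
river: ρ → (5,4,-4)
closes: descent 1, river 4
min |a| on river = 3

3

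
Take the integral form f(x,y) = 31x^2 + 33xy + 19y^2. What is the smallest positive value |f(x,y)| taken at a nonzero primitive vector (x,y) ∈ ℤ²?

translate: b→-29 (≡33 mod 62), so (31,33,19)→(31,-29,17)
flip: (31,-29,17)→(17,29,31)
translate: b→-5 (≡29 mod 34), so (17,29,31)→(17,-5,19)
reduced (well bottom): (17,-5,19) with a≤c, −a<b≤a
well minimum = a = 17

17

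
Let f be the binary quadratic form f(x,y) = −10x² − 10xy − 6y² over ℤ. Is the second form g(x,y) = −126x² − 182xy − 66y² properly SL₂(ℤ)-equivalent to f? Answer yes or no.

D₁ = -140, D₂ = -140
f is negative-definite; reduce −f:
−f: flip: (10,10,6)→(6,-10,10)
−f: translate: b→2 (≡-10 mod 12), so (6,-10,10)→(6,2,6)
−f: reduced (well bottom): (6,2,6) with a≤c, −a<b≤a
flip sign back: reduced form of f is (-6,-2,-6)
g is negative-definite; reduce −g:
−g: translate: b→-70 (≡182 mod 252), so (126,182,66)→(126,-70,10)
−g: flip: (126,-70,10)→(10,70,126)
−g: translate: b→10 (≡70 mod 20), so (10,70,126)→(10,10,6)
−g: flip: (10,10,6)→(6,-10,10)
−g: translate: b→2 (≡-10 mod 12), so (6,-10,10)→(6,2,6)
−g: reduced (well bottom): (6,2,6) with a≤c, −a<b≤a
flip sign back: reduced form of g is (-6,-2,-6)
reduced forms (-6, -2, -6) vs (-6, -2, -6) ⇒ equivalent

yes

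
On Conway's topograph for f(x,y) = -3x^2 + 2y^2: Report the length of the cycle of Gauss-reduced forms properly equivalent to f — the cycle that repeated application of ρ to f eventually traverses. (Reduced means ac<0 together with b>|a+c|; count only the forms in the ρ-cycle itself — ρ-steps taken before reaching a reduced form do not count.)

D = 24, ⌊√D⌋ = 4
descent: ρ → (2,4,-1)  [lands on river]
river: ρ → (-1,4,2)
ρ-cycle length = 2 (tail of 1 descent step not counted)

2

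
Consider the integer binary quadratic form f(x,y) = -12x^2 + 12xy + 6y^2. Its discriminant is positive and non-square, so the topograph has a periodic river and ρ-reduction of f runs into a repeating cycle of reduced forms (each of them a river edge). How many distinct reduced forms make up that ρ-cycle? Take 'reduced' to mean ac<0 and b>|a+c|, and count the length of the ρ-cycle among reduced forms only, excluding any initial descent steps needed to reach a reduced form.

D = 432, ⌊√D⌋ = 20
river: ρ → (6,12,-12)
river: ρ → (-12,12,6)
ρ-cycle length = 2 (tail of 0 descent steps not counted)

2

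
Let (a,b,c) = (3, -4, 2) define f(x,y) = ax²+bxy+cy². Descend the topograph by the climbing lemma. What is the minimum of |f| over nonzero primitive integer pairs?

translate: b→2 (≡-4 mod 6), so (3,-4,2)→(3,2,1)
flip: (3,2,1)→(1,-2,3)
translate: b→0 (≡-2 mod 2), so (1,-2,3)→(1,0,2)
reduced (well bottom): (1,0,2) with a≤c, −a<b≤a
well minimum = a = 1

1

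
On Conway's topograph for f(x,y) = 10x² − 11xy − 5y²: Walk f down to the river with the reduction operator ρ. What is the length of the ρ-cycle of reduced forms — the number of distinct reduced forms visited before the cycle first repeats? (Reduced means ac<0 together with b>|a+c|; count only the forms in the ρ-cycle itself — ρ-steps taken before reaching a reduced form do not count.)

D = 321, ⌊√D⌋ = 17
descent: ρ → (-5,11,10)  [lands on river]
river: ρ → (10,9,-6)
river: ρ → (-6,15,4)
river: ρ → (4,17,-2)
river: ρ → (-2,15,12)
river: ρ → (12,9,-5)
ρ-cycle length = 6 (tail of 1 descent step not counted)

6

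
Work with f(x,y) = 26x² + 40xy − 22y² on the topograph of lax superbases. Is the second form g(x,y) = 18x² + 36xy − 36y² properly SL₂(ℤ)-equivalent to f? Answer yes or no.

D₁ = 3888, D₂ = 3888
river cycle of f (length 10): (-22, 48, 18), (18, 60, -4), (-4, 60, 18), (18, 48, -22), (-22, 40, 26), (26, 12, -36), (-36, 60, 2), (2, 60, -36), (-36, 12, 26), (26, 40, -22)
river cycle of g (length 2): (-36, 36, 18), (18, 36, -36)
cycles differ ⇒ inequivalent

no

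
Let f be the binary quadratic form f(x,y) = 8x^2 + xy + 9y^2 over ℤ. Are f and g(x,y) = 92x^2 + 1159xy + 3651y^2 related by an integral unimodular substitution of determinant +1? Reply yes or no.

D₁ = -287, D₂ = -287
f: reduced (well bottom): (8,1,9) with a≤c, −a<b≤a
g: translate: b→55 (≡1159 mod 184), so (92,1159,3651)→(92,55,9)
g: flip: (92,55,9)→(9,-55,92)
g: translate: b→-1 (≡-55 mod 18), so (9,-55,92)→(9,-1,8)
g: flip: (9,-1,8)→(8,1,9)
g: reduced (well bottom): (8,1,9) with a≤c, −a<b≤a
reduced forms (8, 1, 9) vs (8, 1, 9) ⇒ equivalent

yes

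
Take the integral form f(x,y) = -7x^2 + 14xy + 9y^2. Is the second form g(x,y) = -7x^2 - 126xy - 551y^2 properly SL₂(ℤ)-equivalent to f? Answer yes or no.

D₁ = 448, D₂ = 448
river cycle of f (length 6): (9, 4, -12), (-12, 20, 1), (1, 20, -12), (-12, 4, 9), (9, 14, -7), (-7, 14, 9)
river cycle of g (length 6): (-7, 14, 9), (9, 4, -12), (-12, 20, 1), (1, 20, -12), (-12, 4, 9), (9, 14, -7)
cycles coincide ⇒ equivalent

yes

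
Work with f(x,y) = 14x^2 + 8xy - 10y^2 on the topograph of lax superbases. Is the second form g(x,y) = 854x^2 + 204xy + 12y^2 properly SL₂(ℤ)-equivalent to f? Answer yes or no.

D₁ = 624, D₂ = 624
river cycle of f (length 6): (-10, 12, 12), (12, 12, -10), (-10, 8, 14), (14, 20, -4), (-4, 20, 14), (14, 8, -10)
river cycle of g (length 6): (12, 12, -10), (-10, 8, 14), (14, 20, -4), (-4, 20, 14), (14, 8, -10), (-10, 12, 12)
cycles coincide ⇒ equivalent

yes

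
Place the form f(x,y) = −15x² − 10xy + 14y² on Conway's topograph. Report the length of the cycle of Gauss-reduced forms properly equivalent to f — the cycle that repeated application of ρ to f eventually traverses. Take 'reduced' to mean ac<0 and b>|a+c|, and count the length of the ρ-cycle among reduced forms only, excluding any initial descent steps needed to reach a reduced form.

D = 940, ⌊√D⌋ = 30
descent: ρ → (14,10,-15)  [lands on river]
river: ρ → (-15,20,9)
river: ρ → (9,16,-19)
river: ρ → (-19,22,6)
river: ρ → (6,26,-11)
river: ρ → (-11,18,14)
ρ-cycle length = 6 (tail of 1 descent step not counted)

6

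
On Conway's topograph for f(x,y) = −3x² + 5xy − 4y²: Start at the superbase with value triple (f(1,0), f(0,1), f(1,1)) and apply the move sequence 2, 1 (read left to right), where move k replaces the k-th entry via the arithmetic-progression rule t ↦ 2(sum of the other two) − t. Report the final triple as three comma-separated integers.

start (-3,-4,-2) = (f(1,0),f(0,1),f(1,1))
replace slot 2: 2·((-3)+(-2)) − (-4) = -6 → (-3,-6,-2)
replace slot 1: 2·((-6)+(-2)) − (-3) = -13 → (-13,-6,-2)

-13,-6,-2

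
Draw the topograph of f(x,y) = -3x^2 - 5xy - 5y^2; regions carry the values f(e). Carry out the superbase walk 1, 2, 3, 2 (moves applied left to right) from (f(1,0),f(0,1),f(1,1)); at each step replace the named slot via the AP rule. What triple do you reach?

start (-3,-5,-13) = (f(1,0),f(0,1),f(1,1))
replace slot 1: 2·((-5)+(-13)) − (-3) = -33 → (-33,-5,-13)
replace slot 2: 2·((-33)+(-13)) − (-5) = -87 → (-33,-87,-13)
replace slot 3: 2·((-33)+(-87)) − (-13) = -227 → (-33,-87,-227)
replace slot 2: 2·((-33)+(-227)) − (-87) = -433 → (-33,-433,-227)

-33,-433,-227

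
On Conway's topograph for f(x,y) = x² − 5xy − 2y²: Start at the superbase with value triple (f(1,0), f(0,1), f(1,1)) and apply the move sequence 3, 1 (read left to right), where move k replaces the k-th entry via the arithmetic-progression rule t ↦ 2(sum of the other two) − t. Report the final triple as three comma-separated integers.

start (1,-2,-6) = (f(1,0),f(0,1),f(1,1))
replace slot 3: 2·(1+(-2)) − (-6) = 4 → (1,-2,4)
replace slot 1: 2·((-2)+4) − 1 = 3 → (3,-2,4)

3,-2,4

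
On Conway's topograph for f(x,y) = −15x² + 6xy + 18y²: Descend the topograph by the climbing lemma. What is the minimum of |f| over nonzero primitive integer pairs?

river: ρ → (18,30,-3)
river: ρ → (-3,30,18)
river: ρ → (18,6,-15)
river: ρ → (-15,24,9)
river: ρ → (9,30,-6)
river: ρ → (-6,30,9)
river: ρ → (9,24,-15)
river: ρ → (-15,6,18)
closes: descent 0, river 8
min |a| on river = 3

3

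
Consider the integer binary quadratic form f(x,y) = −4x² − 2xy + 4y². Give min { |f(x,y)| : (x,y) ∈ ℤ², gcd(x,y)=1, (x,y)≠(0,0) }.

descent: ρ → (4,2,-4)  [lands on river]
river: ρ → (-4,6,2)
river: ρ → (2,6,-4)
river: ρ → (-4,2,4)
river: ρ → (4,6,-2)
river: ρ → (-2,6,4)
closes: descent 1, river 6
min |a| on river = 2

2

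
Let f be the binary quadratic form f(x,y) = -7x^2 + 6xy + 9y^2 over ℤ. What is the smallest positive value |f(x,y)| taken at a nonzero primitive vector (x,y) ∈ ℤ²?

river: ρ → (9,12,-4)
river: ρ → (-4,12,9)
river: ρ → (9,6,-7)
river: ρ → (-7,8,8)
river: ρ → (8,8,-7)
river: ρ → (-7,6,9)
closes: descent 0, river 6
min |a| on river = 4

4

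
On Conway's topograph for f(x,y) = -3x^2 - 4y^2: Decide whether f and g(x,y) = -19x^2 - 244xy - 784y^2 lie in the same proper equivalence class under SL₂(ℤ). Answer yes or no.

D₁ = -48, D₂ = -48
f is negative-definite; reduce −f:
−f: reduced (well bottom): (3,0,4) with a≤c, −a<b≤a
flip sign back: reduced form of f is (-3,0,-4)
g is negative-definite; reduce −g:
−g: translate: b→16 (≡244 mod 38), so (19,244,784)→(19,16,4)
−g: flip: (19,16,4)→(4,-16,19)
−g: translate: b→0 (≡-16 mod 8), so (4,-16,19)→(4,0,3)
−g: flip: (4,0,3)→(3,0,4)
−g: reduced (well bottom): (3,0,4) with a≤c, −a<b≤a
flip sign back: reduced form of g is (-3,0,-4)
reduced forms (-3, 0, -4) vs (-3, 0, -4) ⇒ equivalent

yes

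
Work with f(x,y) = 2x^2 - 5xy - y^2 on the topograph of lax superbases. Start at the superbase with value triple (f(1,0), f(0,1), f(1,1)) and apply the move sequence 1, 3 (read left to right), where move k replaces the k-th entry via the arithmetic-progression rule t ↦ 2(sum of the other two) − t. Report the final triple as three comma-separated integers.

start (2,-1,-4) = (f(1,0),f(0,1),f(1,1))
replace slot 1: 2·((-1)+(-4)) − 2 = -12 → (-12,-1,-4)
replace slot 3: 2·((-12)+(-1)) − (-4) = -22 → (-12,-1,-22)

-12,-1,-22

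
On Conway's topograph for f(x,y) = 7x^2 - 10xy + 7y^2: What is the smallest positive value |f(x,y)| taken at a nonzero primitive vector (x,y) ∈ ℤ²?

translate: b→4 (≡-10 mod 14), so (7,-10,7)→(7,4,4)
flip: (7,4,4)→(4,-4,7)
translate: b→4 (≡-4 mod 8), so (4,-4,7)→(4,4,7)
reduced (well bottom): (4,4,7) with a≤c, −a<b≤a
well minimum = a = 4

4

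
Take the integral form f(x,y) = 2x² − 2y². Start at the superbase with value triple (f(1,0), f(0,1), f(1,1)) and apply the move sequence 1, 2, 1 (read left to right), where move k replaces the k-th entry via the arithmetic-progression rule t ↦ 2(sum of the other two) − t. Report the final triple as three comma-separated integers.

start (2,-2,0) = (f(1,0),f(0,1),f(1,1))
replace slot 1: 2·((-2)+0) − 2 = -6 → (-6,-2,0)
replace slot 2: 2·((-6)+0) − (-2) = -10 → (-6,-10,0)
replace slot 1: 2·((-10)+0) − (-6) = -14 → (-14,-10,0)

-14,-10,0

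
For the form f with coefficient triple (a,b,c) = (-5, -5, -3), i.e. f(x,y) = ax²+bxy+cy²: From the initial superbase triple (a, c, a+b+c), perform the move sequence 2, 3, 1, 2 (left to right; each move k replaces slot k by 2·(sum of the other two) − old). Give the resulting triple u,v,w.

start (-5,-3,-13) = (f(1,0),f(0,1),f(1,1))
replace slot 2: 2·((-5)+(-13)) − (-3) = -33 → (-5,-33,-13)
replace slot 3: 2·((-5)+(-33)) − (-13) = -63 → (-5,-33,-63)
replace slot 1: 2·((-33)+(-63)) − (-5) = -187 → (-187,-33,-63)
replace slot 2: 2·((-187)+(-63)) − (-33) = -467 → (-187,-467,-63)

-187,-467,-63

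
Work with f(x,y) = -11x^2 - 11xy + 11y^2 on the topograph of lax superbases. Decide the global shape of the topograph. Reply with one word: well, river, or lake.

D = b²−4ac = (-11)² − 4·(-11)·11 = 605
D > 0 non-square ⇒ indefinite ⇒ periodic river

river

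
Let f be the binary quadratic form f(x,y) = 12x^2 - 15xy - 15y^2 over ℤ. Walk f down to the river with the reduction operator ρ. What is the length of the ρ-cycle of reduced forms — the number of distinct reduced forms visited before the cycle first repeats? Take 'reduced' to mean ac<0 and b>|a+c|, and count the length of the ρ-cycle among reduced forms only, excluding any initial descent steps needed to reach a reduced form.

D = 945, ⌊√D⌋ = 30
descent: ρ → (-15,15,12)  [lands on river]
river: ρ → (12,9,-18)
river: ρ → (-18,27,3)
river: ρ → (3,27,-18)
river: ρ → (-18,9,12)
river: ρ → (12,15,-15)
ρ-cycle length = 6 (tail of 1 descent step not counted)

6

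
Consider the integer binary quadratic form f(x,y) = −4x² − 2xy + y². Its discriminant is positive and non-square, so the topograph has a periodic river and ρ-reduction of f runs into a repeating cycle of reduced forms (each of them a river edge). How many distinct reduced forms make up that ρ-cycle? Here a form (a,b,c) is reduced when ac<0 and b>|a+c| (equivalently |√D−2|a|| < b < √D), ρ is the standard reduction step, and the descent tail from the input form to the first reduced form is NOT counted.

D = 20, ⌊√D⌋ = 4
descent: ρ → (1,4,-1)  [lands on river]
river: ρ → (-1,4,1)
ρ-cycle length = 2 (tail of 1 descent step not counted)

2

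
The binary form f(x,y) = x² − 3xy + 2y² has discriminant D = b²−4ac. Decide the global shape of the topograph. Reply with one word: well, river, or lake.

D = b²−4ac = (-3)² − 4·1·2 = 1
D = 1² is a perfect square ⇒ form factors over ℤ ⇒ lakes

lake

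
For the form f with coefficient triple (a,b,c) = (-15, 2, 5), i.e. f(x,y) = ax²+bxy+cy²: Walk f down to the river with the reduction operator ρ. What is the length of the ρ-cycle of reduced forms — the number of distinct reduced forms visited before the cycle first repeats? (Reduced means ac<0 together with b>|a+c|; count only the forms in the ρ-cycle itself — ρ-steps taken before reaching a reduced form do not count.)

D = 304, ⌊√D⌋ = 17
descent: ρ → (5,8,-12)  [lands on river]
river: ρ → (-12,16,1)
river: ρ → (1,16,-12)
river: ρ → (-12,8,5)
river: ρ → (5,12,-8)
river: ρ → (-8,4,9)
river: ρ → (9,14,-3)
river: ρ → (-3,16,4)
river: ρ → (4,16,-3)
river: ρ → (-3,14,9)
river: ρ → (9,4,-8)
river: ρ → (-8,12,5)
ρ-cycle length = 12 (tail of 1 descent step not counted)

12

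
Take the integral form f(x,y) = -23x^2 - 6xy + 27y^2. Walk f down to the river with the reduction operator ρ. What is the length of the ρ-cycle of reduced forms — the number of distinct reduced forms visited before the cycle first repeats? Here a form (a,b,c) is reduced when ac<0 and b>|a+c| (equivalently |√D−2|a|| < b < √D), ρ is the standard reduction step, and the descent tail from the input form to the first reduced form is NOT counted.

D = 2520, ⌊√D⌋ = 50
descent: ρ → (27,6,-23)  [lands on river]
river: ρ → (-23,40,10)
river: ρ → (10,40,-23)
river: ρ → (-23,6,27)
river: ρ → (27,48,-2)
river: ρ → (-2,48,27)
ρ-cycle length = 6 (tail of 1 descent step not counted)

6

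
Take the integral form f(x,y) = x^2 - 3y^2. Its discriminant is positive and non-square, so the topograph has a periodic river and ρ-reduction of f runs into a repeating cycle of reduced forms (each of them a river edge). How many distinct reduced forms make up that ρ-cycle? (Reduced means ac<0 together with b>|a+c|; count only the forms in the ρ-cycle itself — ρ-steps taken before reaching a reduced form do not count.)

D = 12, ⌊√D⌋ = 3
descent: ρ → (-3,0,1)
descent: ρ → (1,2,-2)  [lands on river]
river: ρ → (-2,2,1)
ρ-cycle length = 2 (tail of 2 descent steps not counted)

2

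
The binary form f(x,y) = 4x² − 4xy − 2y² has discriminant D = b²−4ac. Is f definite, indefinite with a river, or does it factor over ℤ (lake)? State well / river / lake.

D = b²−4ac = (-4)² − 4·4·(-2) = 48
D > 0 non-square ⇒ indefinite ⇒ periodic river

river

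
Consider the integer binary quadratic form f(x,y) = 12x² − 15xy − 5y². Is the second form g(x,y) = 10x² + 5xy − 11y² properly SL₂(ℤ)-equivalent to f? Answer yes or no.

D₁ = 465, D₂ = 465
river cycle of f (length 10): (-5, 15, 12), (12, 9, -8), (-8, 7, 13), (13, 19, -2), (-2, 21, 3), (3, 21, -2), (-2, 19, 13), (13, 7, -8), (-8, 9, 12), (12, 15, -5)
river cycle of g (length 10): (-11, 17, 4), (4, 15, -15), (-15, 15, 4), (4, 17, -11), (-11, 5, 10), (10, 15, -6), (-6, 21, 1), (1, 21, -6), (-6, 15, 10), (10, 5, -11)
cycles differ ⇒ inequivalent

no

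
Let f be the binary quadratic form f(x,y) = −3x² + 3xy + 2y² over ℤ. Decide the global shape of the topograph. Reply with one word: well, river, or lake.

D = b²−4ac = 3² − 4·(-3)·2 = 33
D > 0 non-square ⇒ indefinite ⇒ periodic river

river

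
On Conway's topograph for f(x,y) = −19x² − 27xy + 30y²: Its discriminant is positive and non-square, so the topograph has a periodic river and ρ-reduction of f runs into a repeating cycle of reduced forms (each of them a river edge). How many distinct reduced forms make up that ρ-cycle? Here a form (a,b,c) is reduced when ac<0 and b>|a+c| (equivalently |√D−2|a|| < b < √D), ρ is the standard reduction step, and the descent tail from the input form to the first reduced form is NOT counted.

D = 3009, ⌊√D⌋ = 54
descent: ρ → (30,27,-19)  [lands on river]
river: ρ → (-19,49,8)
river: ρ → (8,47,-25)
river: ρ → (-25,53,2)
river: ρ → (2,51,-51)
river: ρ → (-51,51,2)
river: ρ → (2,53,-25)
river: ρ → (-25,47,8)
river: ρ → (8,49,-19)
river: ρ → (-19,27,30)
river: ρ → (30,33,-16)
river: ρ → (-16,31,32)
river: ρ → (32,33,-15)
river: ρ → (-15,27,38)
river: ρ → (38,49,-4)
river: ρ → (-4,47,50)
river: ρ → (50,53,-1)
river: ρ → (-1,53,50)
river: ρ → (50,47,-4)
river: ρ → (-4,49,38)
river: ρ → (38,27,-15)
river: ρ → (-15,33,32)
river: ρ → (32,31,-16)
river: ρ → (-16,33,30)
ρ-cycle length = 24 (tail of 1 descent step not counted)

24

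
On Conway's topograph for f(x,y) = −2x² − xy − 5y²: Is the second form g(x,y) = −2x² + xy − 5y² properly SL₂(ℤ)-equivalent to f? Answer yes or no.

D₁ = -39, D₂ = -39
f is negative-definite; reduce −f:
−f: reduced (well bottom): (2,1,5) with a≤c, −a<b≤a
flip sign back: reduced form of f is (-2,-1,-5)
g is negative-definite; reduce −g:
−g: reduced (well bottom): (2,-1,5) with a≤c, −a<b≤a
flip sign back: reduced form of g is (-2,1,-5)
reduced forms (-2, -1, -5) vs (-2, 1, -5) ⇒ inequivalent

no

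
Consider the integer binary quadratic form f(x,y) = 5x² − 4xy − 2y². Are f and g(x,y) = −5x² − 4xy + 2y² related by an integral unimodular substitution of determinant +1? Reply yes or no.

D₁ = 56, D₂ = 56
river cycle of f (length 4): (-2, 4, 5), (5, 6, -1), (-1, 6, 5), (5, 4, -2)
river cycle of g (length 4): (2, 4, -5), (-5, 6, 1), (1, 6, -5), (-5, 4, 2)
cycles differ ⇒ inequivalent

no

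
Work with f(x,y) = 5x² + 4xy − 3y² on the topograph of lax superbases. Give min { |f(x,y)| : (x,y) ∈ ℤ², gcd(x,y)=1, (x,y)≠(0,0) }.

river: ρ → (-3,8,1)
river: ρ → (1,8,-3)
river: ρ → (-3,4,5)
river: ρ → (5,6,-2)
river: ρ → (-2,6,5)
river: ρ → (5,4,-3)
closes: descent 0, river 6
min |a| on river = 1

1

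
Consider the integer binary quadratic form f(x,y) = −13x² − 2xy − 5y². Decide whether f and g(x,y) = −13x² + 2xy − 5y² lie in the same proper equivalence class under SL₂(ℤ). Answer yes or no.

D₁ = -256, D₂ = -256
f is negative-definite; reduce −f:
−f: flip: (13,2,5)→(5,-2,13)
−f: reduced (well bottom): (5,-2,13) with a≤c, −a<b≤a
flip sign back: reduced form of f is (-5,2,-13)
g is negative-definite; reduce −g:
−g: flip: (13,-2,5)→(5,2,13)
−g: reduced (well bottom): (5,2,13) with a≤c, −a<b≤a
flip sign back: reduced form of g is (-5,-2,-13)
reduced forms (-5, 2, -13) vs (-5, -2, -13) ⇒ inequivalent

no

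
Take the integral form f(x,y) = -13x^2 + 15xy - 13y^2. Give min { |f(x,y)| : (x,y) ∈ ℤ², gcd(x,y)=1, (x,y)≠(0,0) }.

translate: b→11 (≡-15 mod 26), so (13,-15,13)→(13,11,11)
flip: (13,11,11)→(11,-11,13)
translate: b→11 (≡-11 mod 22), so (11,-11,13)→(11,11,13)
reduced (well bottom): (11,11,13) with a≤c, −a<b≤a
well minimum |f| = |-11| = 11 (negative-definite)

11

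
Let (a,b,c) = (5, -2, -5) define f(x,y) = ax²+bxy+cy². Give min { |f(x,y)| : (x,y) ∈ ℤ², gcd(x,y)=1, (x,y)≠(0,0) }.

descent: ρ → (-5,2,5)  [lands on river]
river: ρ → (5,8,-2)
river: ρ → (-2,8,5)
river: ρ → (5,2,-5)
river: ρ → (-5,8,2)
river: ρ → (2,8,-5)
closes: descent 1, river 6
min |a| on river = 2

2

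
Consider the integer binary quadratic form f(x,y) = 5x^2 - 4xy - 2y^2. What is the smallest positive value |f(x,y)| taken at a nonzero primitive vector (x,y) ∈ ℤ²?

descent: ρ → (-2,4,5)  [lands on river]
river: ρ → (5,6,-1)
river: ρ → (-1,6,5)
river: ρ → (5,4,-2)
closes: descent 1, river 4
min |a| on river = 1

1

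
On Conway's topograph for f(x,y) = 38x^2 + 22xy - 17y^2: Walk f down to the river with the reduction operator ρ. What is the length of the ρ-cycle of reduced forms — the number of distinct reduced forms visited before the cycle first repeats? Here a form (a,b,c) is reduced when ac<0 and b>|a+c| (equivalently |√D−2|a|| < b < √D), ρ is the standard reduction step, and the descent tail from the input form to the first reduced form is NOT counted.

D = 3068, ⌊√D⌋ = 55
river: ρ → (-17,46,14)
river: ρ → (14,38,-29)
river: ρ → (-29,20,23)
river: ρ → (23,26,-26)
river: ρ → (-26,26,23)
river: ρ → (23,20,-29)
river: ρ → (-29,38,14)
river: ρ → (14,46,-17)
river: ρ → (-17,22,38)
river: ρ → (38,54,-1)
river: ρ → (-1,54,38)
river: ρ → (38,22,-17)
ρ-cycle length = 12 (tail of 0 descent steps not counted)

12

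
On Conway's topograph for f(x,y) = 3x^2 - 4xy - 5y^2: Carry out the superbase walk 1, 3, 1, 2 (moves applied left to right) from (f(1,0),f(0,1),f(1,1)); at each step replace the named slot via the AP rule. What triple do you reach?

start (3,-5,-6) = (f(1,0),f(0,1),f(1,1))
replace slot 1: 2·((-5)+(-6)) − 3 = -25 → (-25,-5,-6)
replace slot 3: 2·((-25)+(-5)) − (-6) = -54 → (-25,-5,-54)
replace slot 1: 2·((-5)+(-54)) − (-25) = -93 → (-93,-5,-54)
replace slot 2: 2·((-93)+(-54)) − (-5) = -289 → (-93,-289,-54)

-93,-289,-54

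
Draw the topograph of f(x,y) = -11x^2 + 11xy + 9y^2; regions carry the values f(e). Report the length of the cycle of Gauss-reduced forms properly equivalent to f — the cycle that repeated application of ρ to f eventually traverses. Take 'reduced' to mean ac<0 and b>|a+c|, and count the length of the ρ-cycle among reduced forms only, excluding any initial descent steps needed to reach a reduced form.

D = 517, ⌊√D⌋ = 22
river: ρ → (9,7,-13)
river: ρ → (-13,19,3)
river: ρ → (3,17,-19)
river: ρ → (-19,21,1)
river: ρ → (1,21,-19)
river: ρ → (-19,17,3)
river: ρ → (3,19,-13)
river: ρ → (-13,7,9)
river: ρ → (9,11,-11)
river: ρ → (-11,11,9)
ρ-cycle length = 10 (tail of 0 descent steps not counted)

10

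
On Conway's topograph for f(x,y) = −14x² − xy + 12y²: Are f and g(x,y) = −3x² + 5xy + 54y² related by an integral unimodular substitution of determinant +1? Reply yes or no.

D₁ = 673, D₂ = 673
river cycle of f (length 58): (12, 25, -1), (-1, 25, 12), (12, 23, -3), (-3, 25, 4), (4, 23, -9), (-9, 13, 14), (14, 15, -8), (-8, 17, 12), (12, 7, -13), (-13, 19, 6), … (48 more)
river cycle of g (length 58): (-3, 23, 12), (12, 25, -1), (-1, 25, 12), (12, 23, -3), (-3, 25, 4), (4, 23, -9), (-9, 13, 14), (14, 15, -8), (-8, 17, 12), (12, 7, -13), … (48 more)
cycles coincide ⇒ equivalent

yes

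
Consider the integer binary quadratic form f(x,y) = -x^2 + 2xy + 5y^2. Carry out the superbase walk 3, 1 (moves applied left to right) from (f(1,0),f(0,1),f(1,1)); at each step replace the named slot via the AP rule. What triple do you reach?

start (-1,5,6) = (f(1,0),f(0,1),f(1,1))
replace slot 3: 2·((-1)+5) − 6 = 2 → (-1,5,2)
replace slot 1: 2·(5+2) − (-1) = 15 → (15,5,2)

15,5,2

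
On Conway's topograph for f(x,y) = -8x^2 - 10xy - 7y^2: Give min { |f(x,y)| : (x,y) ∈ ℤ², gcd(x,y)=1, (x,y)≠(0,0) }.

translate: b→-6 (≡10 mod 16), so (8,10,7)→(8,-6,5)
flip: (8,-6,5)→(5,6,8)
translate: b→-4 (≡6 mod 10), so (5,6,8)→(5,-4,7)
reduced (well bottom): (5,-4,7) with a≤c, −a<b≤a
well minimum |f| = |-5| = 5 (negative-definite)

5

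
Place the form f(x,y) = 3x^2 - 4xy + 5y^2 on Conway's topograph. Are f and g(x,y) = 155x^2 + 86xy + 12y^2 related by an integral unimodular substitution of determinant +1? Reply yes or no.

D₁ = -44, D₂ = -44
f: translate: b→2 (≡-4 mod 6), so (3,-4,5)→(3,2,4)
f: reduced (well bottom): (3,2,4) with a≤c, −a<b≤a
g: flip: (155,86,12)→(12,-86,155)
g: translate: b→10 (≡-86 mod 24), so (12,-86,155)→(12,10,3)
g: flip: (12,10,3)→(3,-10,12)
g: translate: b→2 (≡-10 mod 6), so (3,-10,12)→(3,2,4)
g: reduced (well bottom): (3,2,4) with a≤c, −a<b≤a
reduced forms (3, 2, 4) vs (3, 2, 4) ⇒ equivalent

yes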